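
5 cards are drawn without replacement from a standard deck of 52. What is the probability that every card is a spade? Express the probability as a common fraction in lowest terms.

There are C(52,5) = 2598960 possible 5-card hands.
Hands that are all spades: C(13,5) = 1287.
Probability = 1287/2598960 = 33/66640.

33/66640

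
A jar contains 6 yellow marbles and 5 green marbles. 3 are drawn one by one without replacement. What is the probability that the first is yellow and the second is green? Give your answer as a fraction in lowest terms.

Multiply the conditional probabilities at each draw: 6/11 · 5/10 = 30/110 = 3/11.

3/11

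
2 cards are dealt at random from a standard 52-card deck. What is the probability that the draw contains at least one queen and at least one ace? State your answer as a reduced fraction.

8/663

There are C(52,2) = 1326 possible draws.
By inclusion-exclusion on the complements, draws missing all queens or all aces: C(48,2) + C(48,2) − C(44,2) = 1128 + 1128 − 946 = 1310.
So draws with at least one of each: 1326 − 1310 = 16, probability 16/1326 = 8/663.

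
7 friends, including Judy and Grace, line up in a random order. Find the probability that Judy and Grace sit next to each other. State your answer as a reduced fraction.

2/7

There are 7! = 5040 arrangements.
Treat Judy and Grace as a block: 6! arrangements of the blocks × 2 orders within the block = 2·720 = 1440.
Probability = 1440/5040 = 2/7.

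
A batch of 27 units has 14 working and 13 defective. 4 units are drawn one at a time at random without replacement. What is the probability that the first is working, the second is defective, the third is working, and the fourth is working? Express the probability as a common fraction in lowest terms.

Multiply the conditional probabilities at each draw: 14/27 · 13/26 · 13/25 · 12/24 = 28392/421200 = 91/1350.

91/1350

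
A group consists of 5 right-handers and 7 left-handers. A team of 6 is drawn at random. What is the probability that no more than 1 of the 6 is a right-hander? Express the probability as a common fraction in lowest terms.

Total selections: C(12,6) = 924.
Favorable selections (no more than 1 right-hander): C(5,0)·C(7,6) + C(5,1)·C(7,5) = 7 + 105 = 112.
Probability = 112/924 = 4/33.

4/33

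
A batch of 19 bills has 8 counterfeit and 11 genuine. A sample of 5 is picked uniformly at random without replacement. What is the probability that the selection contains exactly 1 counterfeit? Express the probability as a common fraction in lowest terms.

Total number of selections: C(19,5) = 11628.
Selections with exactly 1 counterfeit: choose 1 of the 8 counterfeit and 4 of the 11 genuine, C(8,1)·C(11,4) = 8·330 = 2640.
Probability = 2640/11628 = 220/969.

220/969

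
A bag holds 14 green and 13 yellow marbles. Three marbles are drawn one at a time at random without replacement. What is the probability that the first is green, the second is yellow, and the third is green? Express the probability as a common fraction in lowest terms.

91/675

Multiply the conditional probabilities at each draw: 14/27 · 13/26 · 13/25 = 2366/17550 = 91/675.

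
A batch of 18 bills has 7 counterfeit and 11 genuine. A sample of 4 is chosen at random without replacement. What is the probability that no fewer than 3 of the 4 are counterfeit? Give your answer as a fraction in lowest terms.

There are C(18,4) = 3060 ways to choose the 4.
Favorable selections (no fewer than 3 counterfeit): C(7,3)·C(11,1) + C(7,4)·C(11,0) = 385 + 35 = 420.
Probability = 420/3060 = 7/51.

7/51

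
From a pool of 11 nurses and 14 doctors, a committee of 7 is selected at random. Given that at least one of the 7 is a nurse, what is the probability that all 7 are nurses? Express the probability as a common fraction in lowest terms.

Work in counts. Selections with at least one nurse: C(25,7) − C(14,7) = 480700 − 3432 = 477268.
Of those, selections where all 7 are nurses: C(11,7) = 330.
Conditional probability = 330/477268 = 15/21694.

15/21694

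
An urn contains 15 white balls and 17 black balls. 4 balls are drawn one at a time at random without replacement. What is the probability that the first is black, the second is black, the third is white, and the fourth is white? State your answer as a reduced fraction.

Multiply the conditional probabilities at each draw: 17/32 · 16/31 · 15/30 · 14/29 = 57120/863040 = 119/1798.

119/1798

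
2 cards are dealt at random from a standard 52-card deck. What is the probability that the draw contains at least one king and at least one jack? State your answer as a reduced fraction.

8/663

There are C(52,2) = 1326 possible draws.
By inclusion-exclusion on the complements, draws missing all kings or all jacks: C(48,2) + C(48,2) − C(44,2) = 1128 + 1128 − 946 = 1310.
So draws with at least one of each: 1326 − 1310 = 16, probability 16/1326 = 8/663.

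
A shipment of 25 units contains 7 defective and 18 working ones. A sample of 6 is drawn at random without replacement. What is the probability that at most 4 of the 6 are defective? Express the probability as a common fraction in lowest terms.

There are C(25,6) = 177100 ways to choose the 6.
Favorable selections (at most 4 defective): C(7,0)·C(18,6) + C(7,1)·C(18,5) + C(7,2)·C(18,4) + C(7,3)·C(18,3) + C(7,4)·C(18,2) = 18564 + 59976 + 64260 + 28560 + 5355 = 176715.
Probability = 176715/177100 = 459/460.

459/460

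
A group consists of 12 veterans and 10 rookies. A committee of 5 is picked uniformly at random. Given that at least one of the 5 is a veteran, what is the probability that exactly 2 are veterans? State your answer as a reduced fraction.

Work in counts. Selections with at least one veteran: C(22,5) − C(10,5) = 26334 − 252 = 26082.
Of those, selections where exactly 2 are veterans: C(12,2)·C(10,3) = 66·120 = 7920.
Conditional probability = 7920/26082 = 440/1449.

440/1449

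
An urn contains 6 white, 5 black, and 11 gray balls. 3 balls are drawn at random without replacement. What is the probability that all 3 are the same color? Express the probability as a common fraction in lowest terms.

39/308

There are C(22,3) = 1540 ways to draw 3 balls.
All same color: C(6,3) + C(5,3) + C(11,3) = 20 + 10 + 165 = 195.
Probability = 195/1540 = 39/308.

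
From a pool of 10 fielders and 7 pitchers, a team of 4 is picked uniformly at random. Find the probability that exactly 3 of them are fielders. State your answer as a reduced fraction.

The sample space is all 4-subsets of the 17: C(17,4) = 2380.
Selections with exactly 3 fielders: choose 3 of the 10 fielders and 1 of the 7 pitchers, C(10,3)·C(7,1) = 120·7 = 840.
Probability = 840/2380 = 6/17.

6/17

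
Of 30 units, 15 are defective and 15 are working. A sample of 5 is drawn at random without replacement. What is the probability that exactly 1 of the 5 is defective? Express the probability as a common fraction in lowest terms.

25/174

The sample space is all 5-subsets of the 30: C(30,5) = 142506.
Selections with exactly 1 defective: choose 1 of the 15 defective and 4 of the 15 working, C(15,1)·C(15,4) = 15·1365 = 20475.
Probability = 20475/142506 = 25/174.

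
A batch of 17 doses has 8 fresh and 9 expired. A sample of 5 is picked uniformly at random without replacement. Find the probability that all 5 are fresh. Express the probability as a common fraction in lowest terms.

There are C(17,5) = 6188 possible selections.
Selections with all fresh: C(8,5) = 56.
Probability = 56/6188 = 2/221.

2/221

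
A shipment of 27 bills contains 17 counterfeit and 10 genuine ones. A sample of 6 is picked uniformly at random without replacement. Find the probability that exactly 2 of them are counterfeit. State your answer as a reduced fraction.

The sample space is all 6-subsets of the 27: C(27,6) = 296010.
Selections with exactly 2 counterfeit: choose 2 of the 17 counterfeit and 4 of the 10 genuine, C(17,2)·C(10,4) = 136·210 = 28560.
Probability = 28560/296010 = 952/9867.

952/9867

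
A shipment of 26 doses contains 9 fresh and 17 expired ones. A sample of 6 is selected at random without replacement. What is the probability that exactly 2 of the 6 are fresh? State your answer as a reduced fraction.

The sample space is all 6-subsets of the 26: C(26,6) = 230230.
Selections with exactly 2 fresh: choose 2 of the 9 fresh and 4 of the 17 expired, C(9,2)·C(17,4) = 36·2380 = 85680.
Probability = 85680/230230 = 1224/3289.

1224/3289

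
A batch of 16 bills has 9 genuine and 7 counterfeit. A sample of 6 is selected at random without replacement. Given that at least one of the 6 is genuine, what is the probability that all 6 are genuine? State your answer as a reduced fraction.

Work in counts. Selections with at least one genuine: C(16,6) − C(7,6) = 8008 − 7 = 8001.
Of those, selections where all 6 are genuine: C(9,6) = 84.
Conditional probability = 84/8001 = 4/381.

4/381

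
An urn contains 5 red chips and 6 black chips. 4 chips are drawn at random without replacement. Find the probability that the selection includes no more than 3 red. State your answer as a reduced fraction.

65/66

Total selections: C(11,4) = 330.
The complement is exactly 4 red: C(5,4)·C(6,0) = 5.
Probability = 1 − 5/330 = 325/330 = 65/66.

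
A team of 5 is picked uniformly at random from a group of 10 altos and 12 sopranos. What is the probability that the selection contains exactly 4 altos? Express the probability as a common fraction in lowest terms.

Total number of selections: C(22,5) = 26334.
Selections with exactly 4 altos: choose 4 of the 10 altos and 1 of the 12 sopranos, C(10,4)·C(12,1) = 210·12 = 2520.
Probability = 2520/26334 = 20/209.

20/209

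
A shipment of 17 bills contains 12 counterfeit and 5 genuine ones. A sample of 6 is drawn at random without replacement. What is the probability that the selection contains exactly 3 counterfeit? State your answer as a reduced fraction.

Total number of selections: C(17,6) = 12376.
Selections with exactly 3 counterfeit: choose 3 of the 12 counterfeit and 3 of the 5 genuine, C(12,3)·C(5,3) = 220·10 = 2200.
Probability = 2200/12376 = 275/1547.

275/1547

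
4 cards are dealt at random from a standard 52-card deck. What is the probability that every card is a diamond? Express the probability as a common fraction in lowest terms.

There are C(52,4) = 270725 possible 4-card hands.
Hands that are all diamonds: C(13,4) = 715.
Probability = 715/270725 = 11/4165.

11/4165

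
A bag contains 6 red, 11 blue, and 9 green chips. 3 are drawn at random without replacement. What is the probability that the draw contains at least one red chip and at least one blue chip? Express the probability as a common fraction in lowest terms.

There are C(26,3) = 2600 possible draws.
By inclusion-exclusion on the complements, draws missing all red or all blue: C(20,3) + C(15,3) − C(9,3) = 1140 + 455 − 84 = 1511.
So draws with at least one of each: 2600 − 1511 = 1089, probability 1089/2600.

1089/2600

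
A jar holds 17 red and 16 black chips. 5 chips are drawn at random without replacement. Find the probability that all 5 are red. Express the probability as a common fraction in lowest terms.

1547/59334

There are C(33,5) = 237336 possible selections.
Selections with all red: C(17,5) = 6188.
Probability = 6188/237336 = 1547/59334.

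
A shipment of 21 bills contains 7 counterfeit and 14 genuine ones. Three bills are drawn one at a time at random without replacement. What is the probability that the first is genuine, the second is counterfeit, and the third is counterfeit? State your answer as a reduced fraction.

Multiply the conditional probabilities at each draw: 14/21 · 7/20 · 6/19 = 588/7980 = 7/95.

7/95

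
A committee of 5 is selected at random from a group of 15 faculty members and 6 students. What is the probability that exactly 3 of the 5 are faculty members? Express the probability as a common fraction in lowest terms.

Total number of selections: C(21,5) = 20349.
Selections with exactly 3 faculty members: choose 3 of the 15 faculty members and 2 of the 6 students, C(15,3)·C(6,2) = 455·15 = 6825.
Probability = 6825/20349 = 325/969.

325/969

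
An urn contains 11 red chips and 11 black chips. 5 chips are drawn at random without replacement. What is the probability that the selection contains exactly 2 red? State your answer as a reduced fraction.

Total number of selections: C(22,5) = 26334.
Selections with exactly 2 red: choose 2 of the 11 red and 3 of the 11 black, C(11,2)·C(11,3) = 55·165 = 9075.
Probability = 9075/26334 = 275/798.

275/798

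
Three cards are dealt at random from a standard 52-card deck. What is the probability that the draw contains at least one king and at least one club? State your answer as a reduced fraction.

33/260

There are C(52,3) = 22100 possible draws.
By inclusion-exclusion on the complements, draws missing all kings or all clubs: C(48,3) + C(39,3) − C(36,3) = 17296 + 9139 − 7140 = 19295.
So draws with at least one of each: 22100 − 19295 = 2805, probability 2805/22100 = 33/260.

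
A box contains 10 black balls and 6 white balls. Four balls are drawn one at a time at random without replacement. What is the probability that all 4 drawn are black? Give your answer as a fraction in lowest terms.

3/26

Multiply the conditional probabilities at each draw: 10/16 · 9/15 · 8/14 · 7/13 = 5040/43680 = 3/26.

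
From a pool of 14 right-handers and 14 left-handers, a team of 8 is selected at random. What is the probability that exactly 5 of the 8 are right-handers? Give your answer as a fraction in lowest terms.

728/3105

There are C(28,8) = 3108105 ways to choose 8 from 28.
Selections with exactly 5 right-handers: choose 5 of the 14 right-handers and 3 of the 14 left-handers, C(14,5)·C(14,3) = 2002·364 = 728728.
Probability = 728728/3108105 = 728/3105.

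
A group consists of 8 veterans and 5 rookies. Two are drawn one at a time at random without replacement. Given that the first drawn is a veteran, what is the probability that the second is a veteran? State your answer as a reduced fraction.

After removing one veteran, 12 remain: 7 veterans and 5 rookies.
So the probability the next is a veteran is 7/12.

7/12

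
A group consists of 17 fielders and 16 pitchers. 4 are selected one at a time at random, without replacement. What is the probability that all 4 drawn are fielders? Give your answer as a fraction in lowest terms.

119/2046

Multiply the conditional probabilities at each draw: 17/33 · 16/32 · 15/31 · 14/30 = 57120/982080 = 119/2046.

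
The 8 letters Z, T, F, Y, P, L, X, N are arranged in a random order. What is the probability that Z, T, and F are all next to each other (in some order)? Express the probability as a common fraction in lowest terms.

There are 8! = 40320 arrangements.
Treat the three as one block: 6! placements × 3! orders within the block = 720·6 = 4320.
Probability = 4320/40320 = 3/28.

3/28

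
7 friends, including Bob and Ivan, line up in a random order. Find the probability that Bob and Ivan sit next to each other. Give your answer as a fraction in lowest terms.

2/7

There are 7! = 5040 arrangements.
Treat Bob and Ivan as a block: 6! arrangements of the blocks × 2 orders within the block = 2·720 = 1440.
Probability = 1440/5040 = 2/7.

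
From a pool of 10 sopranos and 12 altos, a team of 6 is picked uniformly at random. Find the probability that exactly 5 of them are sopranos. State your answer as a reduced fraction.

144/3553

Total number of selections: C(22,6) = 74613.
Selections with exactly 5 sopranos: choose 5 of the 10 sopranos and 1 of the 12 altos, C(10,5)·C(12,1) = 252·12 = 3024.
Probability = 3024/74613 = 144/3553.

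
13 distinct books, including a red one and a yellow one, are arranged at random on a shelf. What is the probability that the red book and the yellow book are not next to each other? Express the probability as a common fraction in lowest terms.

There are 13! = 6227020800 arrangements.
Arrangements with the red book and the yellow book adjacent: 2·12! = 958003200.
So not adjacent: 6227020800 − 958003200 = 5269017600, probability 5269017600/6227020800 = 11/13.

11/13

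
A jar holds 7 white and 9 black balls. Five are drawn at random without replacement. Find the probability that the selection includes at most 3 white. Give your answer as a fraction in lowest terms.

There are C(16,5) = 4368 ways to choose the 5.
Count the complement (more than 3 white): C(7,4)·C(9,1) + C(7,5)·C(9,0) = 315 + 21 = 336.
Probability = 1 − 336/4368 = 4032/4368 = 12/13.

12/13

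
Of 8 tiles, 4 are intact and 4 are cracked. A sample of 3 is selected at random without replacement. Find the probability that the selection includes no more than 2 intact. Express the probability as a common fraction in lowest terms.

There are C(8,3) = 56 ways to choose the 3.
Favorable selections (no more than 2 intact): C(4,0)·C(4,3) + C(4,1)·C(4,2) + C(4,2)·C(4,1) = 4 + 24 + 24 = 52.
Probability = 52/56 = 13/14.

13/14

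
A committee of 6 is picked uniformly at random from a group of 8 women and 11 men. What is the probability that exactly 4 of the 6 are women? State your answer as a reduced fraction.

Total number of selections: C(19,6) = 27132.
Selections with exactly 4 women: choose 4 of the 8 women and 2 of the 11 men, C(8,4)·C(11,2) = 70·55 = 3850.
Probability = 3850/27132 = 275/1938.

275/1938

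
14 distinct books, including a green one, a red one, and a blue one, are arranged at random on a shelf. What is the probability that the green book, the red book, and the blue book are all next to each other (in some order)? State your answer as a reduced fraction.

3/91

There are 14! = 87178291200 arrangements.
Treat the three as one block: 12! placements × 3! orders within the block = 479001600·6 = 2874009600.
Probability = 2874009600/87178291200 = 3/91.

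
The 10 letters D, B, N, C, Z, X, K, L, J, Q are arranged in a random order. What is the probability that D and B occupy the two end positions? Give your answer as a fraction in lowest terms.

There are 10! = 3628800 arrangements.
Place D and B at the ends in 2 ways, arrange the remaining 8 in 8! = 40320 ways: 2·40320 = 80640.
Probability = 80640/3628800 = 1/45.

1/45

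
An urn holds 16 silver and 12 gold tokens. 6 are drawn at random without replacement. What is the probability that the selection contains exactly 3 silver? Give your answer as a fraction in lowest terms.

880/2691

The sample space is all 6-subsets of the 28: C(28,6) = 376740.
Selections with exactly 3 silver: choose 3 of the 16 silver and 3 of the 12 gold, C(16,3)·C(12,3) = 560·220 = 123200.
Probability = 123200/376740 = 880/2691.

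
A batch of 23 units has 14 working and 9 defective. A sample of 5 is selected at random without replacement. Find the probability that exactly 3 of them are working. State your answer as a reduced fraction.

Total number of selections: C(23,5) = 33649.
Selections with exactly 3 working: choose 3 of the 14 working and 2 of the 9 defective, C(14,3)·C(9,2) = 364·36 = 13104.
Probability = 13104/33649 = 1872/4807.

1872/4807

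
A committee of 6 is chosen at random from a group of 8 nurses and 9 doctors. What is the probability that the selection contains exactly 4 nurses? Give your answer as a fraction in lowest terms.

45/221

There are C(17,6) = 12376 ways to choose 6 from 17.
Selections with exactly 4 nurses: choose 4 of the 8 nurses and 2 of the 9 doctors, C(8,4)·C(9,2) = 70·36 = 2520.
Probability = 2520/12376 = 45/221.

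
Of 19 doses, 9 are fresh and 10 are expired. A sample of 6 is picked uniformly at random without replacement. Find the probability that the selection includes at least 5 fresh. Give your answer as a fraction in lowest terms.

16/323

There are C(19,6) = 27132 ways to choose the 6.
Favorable selections (at least 5 fresh): C(9,5)·C(10,1) + C(9,6)·C(10,0) = 1260 + 84 = 1344.
Probability = 1344/27132 = 16/323.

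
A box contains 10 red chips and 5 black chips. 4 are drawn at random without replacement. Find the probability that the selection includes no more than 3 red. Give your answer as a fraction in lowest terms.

Total selections: C(15,4) = 1365.
Favorable selections (no more than 3 red): C(10,0)·C(5,4) + C(10,1)·C(5,3) + C(10,2)·C(5,2) + C(10,3)·C(5,1) = 5 + 100 + 450 + 600 = 1155.
Probability = 1155/1365 = 11/13.

11/13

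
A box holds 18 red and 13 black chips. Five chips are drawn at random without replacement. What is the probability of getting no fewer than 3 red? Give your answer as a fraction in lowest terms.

4148/6293

There are C(31,5) = 169911 ways to choose the 5.
Favorable selections (no fewer than 3 red): C(18,3)·C(13,2) + C(18,4)·C(13,1) + C(18,5)·C(13,0) = 63648 + 39780 + 8568 = 111996.
Probability = 111996/169911 = 4148/6293.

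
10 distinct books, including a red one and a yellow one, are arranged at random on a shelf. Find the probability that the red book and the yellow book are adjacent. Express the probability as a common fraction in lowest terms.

1/5

There are 10! = 3628800 arrangements.
Treat the red book and the yellow book as a block: 9! arrangements of the blocks × 2 orders within the block = 2·362880 = 725760.
Probability = 725760/3628800 = 1/5.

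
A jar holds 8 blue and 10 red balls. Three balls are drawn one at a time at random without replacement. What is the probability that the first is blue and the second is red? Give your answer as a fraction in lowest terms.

40/153

Multiply the conditional probabilities at each draw: 8/18 · 10/17 = 80/306 = 40/153.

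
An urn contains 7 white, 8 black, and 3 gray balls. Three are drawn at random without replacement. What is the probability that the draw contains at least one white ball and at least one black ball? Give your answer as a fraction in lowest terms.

133/204

There are C(18,3) = 816 possible draws.
By inclusion-exclusion on the complements, draws missing all white or all black: C(11,3) + C(10,3) − C(3,3) = 165 + 120 − 1 = 284.
So draws with at least one of each: 816 − 284 = 532, probability 532/816 = 133/204.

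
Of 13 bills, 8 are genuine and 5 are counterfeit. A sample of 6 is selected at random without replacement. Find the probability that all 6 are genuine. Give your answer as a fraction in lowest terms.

There are C(13,6) = 1716 possible selections.
Selections with all genuine: C(8,6) = 28.
Probability = 28/1716 = 7/429.

7/429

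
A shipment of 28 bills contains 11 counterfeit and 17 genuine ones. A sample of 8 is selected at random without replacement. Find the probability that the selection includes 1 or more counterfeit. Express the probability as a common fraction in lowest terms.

There are C(28,8) = 3108105 ways to choose the 8.
The complement is all 8 are genuine: C(17,8) = 24310.
Probability = 1 − 24310/3108105 = 3083795/3108105 = 4313/4347.

4313/4347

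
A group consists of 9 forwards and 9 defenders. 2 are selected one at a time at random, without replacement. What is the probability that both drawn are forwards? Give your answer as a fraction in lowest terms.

4/17

Multiply the conditional probabilities at each draw: 9/18 · 8/17 = 72/306 = 4/17.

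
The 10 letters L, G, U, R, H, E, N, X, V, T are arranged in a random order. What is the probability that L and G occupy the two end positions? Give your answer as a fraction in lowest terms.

There are 10! = 3628800 arrangements.
Place L and G at the ends in 2 ways, arrange the remaining 8 in 8! = 40320 ways: 2·40320 = 80640.
Probability = 80640/3628800 = 1/45.

1/45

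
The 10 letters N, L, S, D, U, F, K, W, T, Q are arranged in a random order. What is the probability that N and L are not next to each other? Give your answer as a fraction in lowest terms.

4/5

There are 10! = 3628800 arrangements.
Arrangements with N and L adjacent: 2·9! = 725760.
So not adjacent: 3628800 − 725760 = 2903040, probability 2903040/3628800 = 4/5.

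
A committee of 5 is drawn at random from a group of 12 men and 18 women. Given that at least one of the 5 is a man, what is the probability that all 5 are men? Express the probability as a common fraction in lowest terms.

Work in counts. Selections with at least one man: C(30,5) − C(18,5) = 142506 − 8568 = 133938.
Of those, selections where all 5 are men: C(12,5) = 792.
Conditional probability = 792/133938 = 44/7441.

44/7441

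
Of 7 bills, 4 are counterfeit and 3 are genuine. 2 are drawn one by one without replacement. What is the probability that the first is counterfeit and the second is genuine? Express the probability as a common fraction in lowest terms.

Multiply the conditional probabilities at each draw: 4/7 · 3/6 = 12/42 = 2/7.

2/7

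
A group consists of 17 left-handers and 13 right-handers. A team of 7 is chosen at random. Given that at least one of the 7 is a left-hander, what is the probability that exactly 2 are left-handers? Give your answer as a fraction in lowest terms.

Work in counts. Selections with at least one left-hander: C(30,7) − C(13,7) = 2035800 − 1716 = 2034084.
Of those, selections where exactly 2 are left-handers: C(17,2)·C(13,5) = 136·1287 = 175032.
Conditional probability = 175032/2034084 = 66/767.

66/767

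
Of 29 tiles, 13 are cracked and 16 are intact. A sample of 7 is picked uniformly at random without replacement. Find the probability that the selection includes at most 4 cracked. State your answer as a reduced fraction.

Total selections: C(29,7) = 1560780.
Count the complement (more than 4 cracked): C(13,5)·C(16,2) + C(13,6)·C(16,1) + C(13,7)·C(16,0) = 154440 + 27456 + 1716 = 183612.
Probability = 1 − 183612/1560780 = 1377168/1560780 = 8828/10005.

8828/10005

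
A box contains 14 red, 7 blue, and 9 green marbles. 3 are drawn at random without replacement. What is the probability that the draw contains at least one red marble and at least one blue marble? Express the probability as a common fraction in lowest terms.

259/580

There are C(30,3) = 4060 possible draws.
By inclusion-exclusion on the complements, draws missing all red or all blue: C(16,3) + C(23,3) − C(9,3) = 560 + 1771 − 84 = 2247.
So draws with at least one of each: 4060 − 2247 = 1813, probability 1813/4060 = 259/580.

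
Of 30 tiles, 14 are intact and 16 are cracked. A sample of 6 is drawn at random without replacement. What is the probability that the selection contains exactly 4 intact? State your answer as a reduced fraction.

88/435

Total number of selections: C(30,6) = 593775.
Selections with exactly 4 intact: choose 4 of the 14 intact and 2 of the 16 cracked, C(14,4)·C(16,2) = 1001·120 = 120120.
Probability = 120120/593775 = 88/435.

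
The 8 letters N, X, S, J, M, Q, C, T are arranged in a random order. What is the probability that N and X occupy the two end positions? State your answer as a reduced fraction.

1/28

There are 8! = 40320 arrangements.
Place N and X at the ends in 2 ways, arrange the remaining 6 in 6! = 720 ways: 2·720 = 1440.
Probability = 1440/40320 = 1/28.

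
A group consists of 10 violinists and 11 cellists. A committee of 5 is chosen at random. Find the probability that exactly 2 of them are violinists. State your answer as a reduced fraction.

825/2261

Total number of selections: C(21,5) = 20349.
Selections with exactly 2 violinists: choose 2 of the 10 violinists and 3 of the 11 cellists, C(10,2)·C(11,3) = 45·165 = 7425.
Probability = 7425/20349 = 825/2261.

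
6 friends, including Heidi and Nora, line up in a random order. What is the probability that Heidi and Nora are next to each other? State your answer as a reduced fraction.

There are 6! = 720 arrangements.
Treat Heidi and Nora as a block: 5! arrangements of the blocks × 2 orders within the block = 2·120 = 240.
Probability = 240/720 = 1/3.

1/3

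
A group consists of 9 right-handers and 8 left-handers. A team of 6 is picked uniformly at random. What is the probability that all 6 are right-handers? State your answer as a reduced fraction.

3/442

There are C(17,6) = 12376 possible selections.
Selections with all right-handers: C(9,6) = 84.
Probability = 84/12376 = 3/442.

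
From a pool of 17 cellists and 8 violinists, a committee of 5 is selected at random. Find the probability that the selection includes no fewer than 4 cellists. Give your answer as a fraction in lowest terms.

Total selections: C(25,5) = 53130.
Favorable selections (no fewer than 4 cellists): C(17,4)·C(8,1) + C(17,5)·C(8,0) = 19040 + 6188 = 25228.
Probability = 25228/53130 = 1802/3795.

1802/3795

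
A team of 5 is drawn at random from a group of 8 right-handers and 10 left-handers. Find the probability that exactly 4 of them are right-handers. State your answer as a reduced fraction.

25/306

There are C(18,5) = 8568 ways to choose 5 from 18.
Selections with exactly 4 right-handers: choose 4 of the 8 right-handers and 1 of the 10 left-handers, C(8,4)·C(10,1) = 70·10 = 700.
Probability = 700/8568 = 25/306.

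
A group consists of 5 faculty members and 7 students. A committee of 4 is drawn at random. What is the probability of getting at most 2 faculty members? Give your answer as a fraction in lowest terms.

28/33

Total selections: C(12,4) = 495.
Count the complement (more than 2 faculty members): C(5,3)·C(7,1) + C(5,4)·C(7,0) = 70 + 5 = 75.
Probability = 1 − 75/495 = 420/495 = 28/33.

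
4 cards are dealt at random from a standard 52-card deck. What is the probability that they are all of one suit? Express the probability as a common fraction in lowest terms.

44/4165

There are C(52,4) = 270725 possible 4-card hands.
Hands of one suit: 4 suits × C(13,4) = 4·715 = 2860.
Probability = 2860/270725 = 44/4165.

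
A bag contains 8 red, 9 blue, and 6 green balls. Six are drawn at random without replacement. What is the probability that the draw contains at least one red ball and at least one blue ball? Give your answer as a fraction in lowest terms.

There are C(23,6) = 100947 possible draws.
By inclusion-exclusion on the complements, draws missing all red or all blue: C(15,6) + C(14,6) − C(6,6) = 5005 + 3003 − 1 = 8007.
So draws with at least one of each: 100947 − 8007 = 92940, probability 92940/100947 = 30980/33649.

30980/33649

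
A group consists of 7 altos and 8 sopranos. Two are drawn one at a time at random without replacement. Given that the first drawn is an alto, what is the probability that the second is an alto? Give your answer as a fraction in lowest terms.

After removing one alto, 14 remain: 6 altos and 8 sopranos.
So the probability the next is an alto is 6/14 = 3/7.

3/7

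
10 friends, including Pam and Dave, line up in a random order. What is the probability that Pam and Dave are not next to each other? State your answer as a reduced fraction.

4/5

There are 10! = 3628800 arrangements.
Arrangements with Pam and Dave adjacent: 2·9! = 725760.
So not adjacent: 3628800 − 725760 = 2903040, probability 2903040/3628800 = 4/5.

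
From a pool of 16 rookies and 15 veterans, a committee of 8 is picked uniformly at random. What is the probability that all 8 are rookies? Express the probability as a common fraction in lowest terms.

There are C(31,8) = 7888725 possible selections.
Selections with all rookies: C(16,8) = 12870.
Probability = 12870/7888725 = 22/13485.

22/13485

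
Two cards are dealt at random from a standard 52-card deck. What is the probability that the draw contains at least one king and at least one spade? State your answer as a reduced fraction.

29/442

There are C(52,2) = 1326 possible draws.
By inclusion-exclusion on the complements, draws missing all kings or all spades: C(48,2) + C(39,2) − C(36,2) = 1128 + 741 − 630 = 1239.
So draws with at least one of each: 1326 − 1239 = 87, probability 87/1326 = 29/442.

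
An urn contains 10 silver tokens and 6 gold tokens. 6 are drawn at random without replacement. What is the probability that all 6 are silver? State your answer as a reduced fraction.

There are C(16,6) = 8008 possible selections.
Selections with all silver: C(10,6) = 210.
Probability = 210/8008 = 15/572.

15/572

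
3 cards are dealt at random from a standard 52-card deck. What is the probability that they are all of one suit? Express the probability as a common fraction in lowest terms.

There are C(52,3) = 22100 possible 3-card hands.
Hands of one suit: 4 suits × C(13,3) = 4·286 = 1144.
Probability = 1144/22100 = 22/425.

22/425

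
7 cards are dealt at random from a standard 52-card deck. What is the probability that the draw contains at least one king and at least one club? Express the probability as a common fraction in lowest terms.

There are C(52,7) = 133784560 possible draws.
By inclusion-exclusion on the complements, draws missing all kings or all clubs: C(48,7) + C(39,7) − C(36,7) = 73629072 + 15380937 − 8347680 = 80662329.
So draws with at least one of each: 133784560 − 80662329 = 53122231, probability 53122231/133784560.

53122231/133784560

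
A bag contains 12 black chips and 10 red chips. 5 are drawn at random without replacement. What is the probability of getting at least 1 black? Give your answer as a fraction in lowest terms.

There are C(22,5) = 26334 ways to choose the 5.
The complement is all 5 are red: C(10,5) = 252.
Probability = 1 − 252/26334 = 26082/26334 = 207/209.

207/209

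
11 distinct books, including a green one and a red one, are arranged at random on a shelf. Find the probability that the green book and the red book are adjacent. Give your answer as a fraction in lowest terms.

There are 11! = 39916800 arrangements.
Treat the green book and the red book as a block: 10! arrangements of the blocks × 2 orders within the block = 2·3628800 = 7257600.
Probability = 7257600/39916800 = 2/11.

2/11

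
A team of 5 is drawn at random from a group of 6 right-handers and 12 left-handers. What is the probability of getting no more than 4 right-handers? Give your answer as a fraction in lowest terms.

1427/1428

There are C(18,5) = 8568 ways to choose the 5.
The complement is exactly 5 right-handers: C(6,5)·C(12,0) = 6.
Probability = 1 − 6/8568 = 8562/8568 = 1427/1428.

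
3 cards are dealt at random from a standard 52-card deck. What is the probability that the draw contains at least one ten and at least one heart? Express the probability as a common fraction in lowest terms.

There are C(52,3) = 22100 possible draws.
By inclusion-exclusion on the complements, draws missing all tens or all hearts: C(48,3) + C(39,3) − C(36,3) = 17296 + 9139 − 7140 = 19295.
So draws with at least one of each: 22100 − 19295 = 2805, probability 2805/22100 = 33/260.

33/260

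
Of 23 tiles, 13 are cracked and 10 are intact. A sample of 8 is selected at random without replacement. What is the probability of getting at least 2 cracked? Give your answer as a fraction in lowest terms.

162903/163438

There are C(23,8) = 490314 ways to choose the 8.
Count the complement (fewer than 2 cracked): C(13,0)·C(10,8) + C(13,1)·C(10,7) = 45 + 1560 = 1605.
Probability = 1 − 1605/490314 = 488709/490314 = 162903/163438.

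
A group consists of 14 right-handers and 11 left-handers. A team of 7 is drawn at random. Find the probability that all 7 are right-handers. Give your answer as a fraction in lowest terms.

78/10925

There are C(25,7) = 480700 possible selections.
Selections with all right-handers: C(14,7) = 3432.
Probability = 3432/480700 = 78/10925.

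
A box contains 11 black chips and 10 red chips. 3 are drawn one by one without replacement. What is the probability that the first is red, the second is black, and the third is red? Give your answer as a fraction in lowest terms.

Multiply the conditional probabilities at each draw: 10/21 · 11/20 · 9/19 = 990/7980 = 33/266.

33/266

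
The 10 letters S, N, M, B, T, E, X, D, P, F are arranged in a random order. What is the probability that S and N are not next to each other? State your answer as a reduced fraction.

There are 10! = 3628800 arrangements.
Arrangements with S and N adjacent: 2·9! = 725760.
So not adjacent: 3628800 − 725760 = 2903040, probability 2903040/3628800 = 4/5.

4/5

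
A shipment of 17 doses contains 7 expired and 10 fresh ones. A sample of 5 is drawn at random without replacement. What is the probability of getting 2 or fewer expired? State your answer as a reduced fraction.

Total selections: C(17,5) = 6188.
Favorable selections (2 or fewer expired): C(7,0)·C(10,5) + C(7,1)·C(10,4) + C(7,2)·C(10,3) = 252 + 1470 + 2520 = 4242.
Probability = 4242/6188 = 303/442.

303/442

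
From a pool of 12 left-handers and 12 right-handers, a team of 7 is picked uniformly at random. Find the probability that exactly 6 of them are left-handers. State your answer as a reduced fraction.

14/437

The sample space is all 7-subsets of the 24: C(24,7) = 346104.
Selections with exactly 6 left-handers: choose 6 of the 12 left-handers and 1 of the 12 right-handers, C(12,6)·C(12,1) = 924·12 = 11088.
Probability = 11088/346104 = 14/437.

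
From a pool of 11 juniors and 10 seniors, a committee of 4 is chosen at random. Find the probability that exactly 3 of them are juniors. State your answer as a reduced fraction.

There are C(21,4) = 5985 ways to choose 4 from 21.
Selections with exactly 3 juniors: choose 3 of the 11 juniors and 1 of the 10 seniors, C(11,3)·C(10,1) = 165·10 = 1650.
Probability = 1650/5985 = 110/399.

110/399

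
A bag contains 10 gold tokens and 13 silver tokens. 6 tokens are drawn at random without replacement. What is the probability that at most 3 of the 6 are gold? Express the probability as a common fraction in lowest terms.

There are C(23,6) = 100947 ways to choose the 6.
Count the complement (more than 3 gold): C(10,4)·C(13,2) + C(10,5)·C(13,1) + C(10,6)·C(13,0) = 16380 + 3276 + 210 = 19866.
Probability = 1 − 19866/100947 = 81081/100947 = 351/437.

351/437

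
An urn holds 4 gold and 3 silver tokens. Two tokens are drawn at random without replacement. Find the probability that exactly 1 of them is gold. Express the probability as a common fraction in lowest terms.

4/7

There are C(7,2) = 21 ways to choose 2 from 7.
Selections with exactly 1 gold: choose 1 of the 4 gold and 1 of the 3 silver, C(4,1)·C(3,1) = 4·3 = 12.
Probability = 12/21 = 4/7.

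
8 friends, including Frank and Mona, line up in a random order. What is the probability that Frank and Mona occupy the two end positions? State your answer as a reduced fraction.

1/28

There are 8! = 40320 arrangements.
Place Frank and Mona at the ends in 2 ways, arrange the remaining 6 in 6! = 720 ways: 2·720 = 1440.
Probability = 1440/40320 = 1/28.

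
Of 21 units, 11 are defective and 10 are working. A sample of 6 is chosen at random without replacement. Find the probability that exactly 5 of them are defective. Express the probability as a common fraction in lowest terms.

55/646

There are C(21,6) = 54264 ways to choose 6 from 21.
Selections with exactly 5 defective: choose 5 of the 11 defective and 1 of the 10 working, C(11,5)·C(10,1) = 462·10 = 4620.
Probability = 4620/54264 = 55/646.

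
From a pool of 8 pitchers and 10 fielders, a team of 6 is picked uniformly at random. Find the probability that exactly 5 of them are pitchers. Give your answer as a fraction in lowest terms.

20/663

The sample space is all 6-subsets of the 18: C(18,6) = 18564.
Selections with exactly 5 pitchers: choose 5 of the 8 pitchers and 1 of the 10 fielders, C(8,5)·C(10,1) = 56·10 = 560.
Probability = 560/18564 = 20/663.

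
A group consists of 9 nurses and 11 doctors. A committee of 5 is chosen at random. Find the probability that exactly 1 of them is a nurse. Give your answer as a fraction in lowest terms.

495/2584

The sample space is all 5-subsets of the 20: C(20,5) = 15504.
Selections with exactly 1 nurse: choose 1 of the 9 nurses and 4 of the 11 doctors, C(9,1)·C(11,4) = 9·330 = 2970.
Probability = 2970/15504 = 495/2584.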